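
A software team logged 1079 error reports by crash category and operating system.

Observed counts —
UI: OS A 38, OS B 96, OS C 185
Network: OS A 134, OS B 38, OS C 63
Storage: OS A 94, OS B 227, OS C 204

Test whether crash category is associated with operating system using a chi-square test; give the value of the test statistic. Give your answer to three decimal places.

Row totals: 319, 235, 525. Column totals: 266, 361, 452. Grand total N = 1079.
Expected counts (row total × column total / N):
  UI, OS A: 319×266/1079 = 78.6413
  UI, OS B: 319×361/1079 = 106.7275
  UI, OS C: 319×452/1079 = 133.6311
  Network, OS A: 235×266/1079 = 57.9333
  Network, OS B: 235×361/1079 = 78.6237
  Network, OS C: 235×452/1079 = 98.4430
  Storage, OS A: 525×266/1079 = 129.4254
  Storage, OS B: 525×361/1079 = 175.6487
  Storage, OS C: 525×452/1079 = 219.9259
Contributions (O − E)²/E:
  (38 − 78.6413)²/78.6413 = 21.0032
  (96 − 106.7275)²/106.7275 = 1.0783
  (185 − 133.6311)²/133.6311 = 19.7466
  (134 − 57.9333)²/57.9333 = 99.8759
  (38 − 78.6237)²/78.6237 = 20.9897
  (63 − 98.4430)²/98.4430 = 12.7607
  (94 − 129.4254)²/129.4254 = 9.6964
  (227 − 175.6487)²/175.6487 = 15.0127
  (204 − 219.9259)²/219.9259 = 1.1533
χ² = 21.0032 + 1.0783 + 19.7466 + 99.8759 + 20.9897 + 12.7607 + 9.6964 + 15.0127 + 1.1533 = 201.317

201.317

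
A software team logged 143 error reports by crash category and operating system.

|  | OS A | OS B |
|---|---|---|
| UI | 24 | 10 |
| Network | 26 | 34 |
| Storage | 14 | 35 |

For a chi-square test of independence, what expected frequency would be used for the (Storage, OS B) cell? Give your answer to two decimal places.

27.07

Row total (Storage) = 49; column total (OS B) = 79; grand total N = 143.
Expected count = (row total × column total) / N = 49 × 79 / 143 = 27.07.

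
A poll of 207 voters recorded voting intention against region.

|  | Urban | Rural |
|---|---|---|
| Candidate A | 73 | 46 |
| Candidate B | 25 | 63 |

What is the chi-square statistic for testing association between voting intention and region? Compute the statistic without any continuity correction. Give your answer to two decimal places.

Row totals: 119, 88. Column totals: 98, 109. Grand total N = 207.
Expected counts (row total × column total / N):
  Candidate A, Urban: 119×98/207 = 56.338
  Candidate A, Rural: 119×109/207 = 62.662
  Candidate B, Urban: 88×98/207 = 41.662
  Candidate B, Rural: 88×109/207 = 46.338
Contributions (O − E)²/E:
  (73 − 56.338)²/56.338 = 4.9278
  (46 − 62.662)²/62.662 = 4.4305
  (25 − 41.662)²/41.662 = 6.6637
  (63 − 46.338)²/46.338 = 5.9912
χ² = 4.9278 + 4.4305 + 6.6637 + 5.9912 = 22.01

22.01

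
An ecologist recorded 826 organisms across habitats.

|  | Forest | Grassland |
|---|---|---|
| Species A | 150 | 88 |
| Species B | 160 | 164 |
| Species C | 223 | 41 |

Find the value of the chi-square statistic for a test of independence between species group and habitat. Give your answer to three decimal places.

Row totals: 238, 324, 264. Column totals: 533, 293. Grand total N = 826.
Expected counts (row total × column total / N):
  Species A, Forest: 238×533/826 = 153.5763
  Species A, Grassland: 238×293/826 = 84.4237
  Species B, Forest: 324×533/826 = 209.0702
  Species B, Grassland: 324×293/826 = 114.9298
  Species C, Forest: 264×533/826 = 170.3535
  Species C, Grassland: 264×293/826 = 93.6465
Contributions (O − E)²/E:
  (150 − 153.5763)²/153.5763 = 0.0833
  (88 − 84.4237)²/84.4237 = 0.1515
  (160 − 209.0702)²/209.0702 = 11.5171
  (164 − 114.9298)²/114.9298 = 20.9509
  (223 − 170.3535)²/170.3535 = 16.2700
  (41 − 93.6465)²/93.6465 = 29.5970
χ² = 0.0833 + 0.1515 + 11.5171 + 20.9509 + 16.2700 + 29.5970 = 78.570

78.570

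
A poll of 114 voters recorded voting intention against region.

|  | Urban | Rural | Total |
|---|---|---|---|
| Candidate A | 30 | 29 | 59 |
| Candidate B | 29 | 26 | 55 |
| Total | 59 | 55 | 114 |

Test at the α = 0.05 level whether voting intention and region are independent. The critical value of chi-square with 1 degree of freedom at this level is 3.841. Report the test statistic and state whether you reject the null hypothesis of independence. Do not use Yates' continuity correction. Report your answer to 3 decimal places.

Grand total N = 114.
Expected counts (row total × column total / N):
  Candidate A, Urban: 59×59/114 = 30.5351
  Candidate A, Rural: 59×55/114 = 28.4649
  Candidate B, Urban: 55×59/114 = 28.4649
  Candidate B, Rural: 55×55/114 = 26.5351
Contributions (O − E)²/E:
  (30 − 30.5351)²/30.5351 = 0.0094
  (29 − 28.4649)²/28.4649 = 0.0101
  (29 − 28.4649)²/28.4649 = 0.0101
  (26 − 26.5351)²/26.5351 = 0.0108
χ² = 0.0094 + 0.0101 + 0.0101 + 0.0108 = 0.040
df = (2−1)(2−1) = 1. Since 0.040 < 3.841, fail to reject the null hypothesis of independence at α = 0.05.

0.040; fail to reject H₀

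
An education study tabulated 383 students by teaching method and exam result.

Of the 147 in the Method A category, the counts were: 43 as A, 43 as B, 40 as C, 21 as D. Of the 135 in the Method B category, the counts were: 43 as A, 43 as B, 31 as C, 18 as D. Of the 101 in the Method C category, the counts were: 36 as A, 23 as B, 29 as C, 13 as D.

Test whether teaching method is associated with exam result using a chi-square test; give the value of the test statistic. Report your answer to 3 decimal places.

Row totals: 147, 135, 101. Column totals: 122, 109, 100, 52. Grand total N = 383.
Expected counts (row total × column total / N):
  Method A, A: 147×122/383 = 46.8251
  Method A, B: 147×109/383 = 41.8355
  Method A, C: 147×100/383 = 38.3812
  Method A, D: 147×52/383 = 19.9582
  Method B, A: 135×122/383 = 43.0026
  Method B, B: 135×109/383 = 38.4204
  Method B, C: 135×100/383 = 35.2480
  Method B, D: 135×52/383 = 18.3290
  Method C, A: 101×122/383 = 32.1723
  Method C, B: 101×109/383 = 28.7441
  Method C, C: 101×100/383 = 26.3708
  Method C, D: 101×52/383 = 13.7128
Contributions (O − E)²/E:
  (43 − 46.8251)²/46.8251 = 0.3125
  (43 − 41.8355)²/41.8355 = 0.0324
  (40 − 38.3812)²/38.3812 = 0.0683
  (21 − 19.9582)²/19.9582 = 0.0544
  (43 − 43.0026)²/43.0026 = 0.0000
  (43 − 38.4204)²/38.4204 = 0.5459
  (31 − 35.2480)²/35.2480 = 0.5120
  (18 − 18.3290)²/18.3290 = 0.0059
  (36 − 32.1723)²/32.1723 = 0.4554
  (23 − 28.7441)²/28.7441 = 1.1479
  (29 − 26.3708)²/26.3708 = 0.2621
  (13 − 13.7128)²/13.7128 = 0.0371
χ² = 0.3125 + 0.0324 + 0.0683 + 0.0544 + 0.0000 + 0.5459 + 0.5120 + 0.0059 + 0.4554 + 1.1479 + 0.2621 + 0.0371 = 3.434

3.434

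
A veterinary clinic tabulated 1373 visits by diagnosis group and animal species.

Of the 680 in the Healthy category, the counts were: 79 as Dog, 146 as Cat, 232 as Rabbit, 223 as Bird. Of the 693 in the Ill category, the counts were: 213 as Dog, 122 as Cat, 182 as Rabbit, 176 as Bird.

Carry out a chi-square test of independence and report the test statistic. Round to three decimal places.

75.101

Row totals: 680, 693. Column totals: 292, 268, 414, 399. Grand total N = 1373.
Expected counts (row total × column total / N):
  Healthy, Dog: 680×292/1373 = 144.6176
  Healthy, Cat: 680×268/1373 = 132.7312
  Healthy, Rabbit: 680×414/1373 = 205.0401
  Healthy, Bird: 680×399/1373 = 197.6111
  Ill, Dog: 693×292/1373 = 147.3824
  Ill, Cat: 693×268/1373 = 135.2688
  Ill, Rabbit: 693×414/1373 = 208.9599
  Ill, Bird: 693×399/1373 = 201.3889
Contributions (O − E)²/E:
  (79 − 144.6176)²/144.6176 = 29.7728
  (146 − 132.7312)²/132.7312 = 1.3264
  (232 − 205.0401)²/205.0401 = 3.5448
  (223 − 197.6111)²/197.6111 = 3.2619
  (213 − 147.3824)²/147.3824 = 29.2143
  (122 − 135.2688)²/135.2688 = 1.3016
  (182 − 208.9599)²/208.9599 = 3.4784
  (176 − 201.3889)²/201.3889 = 3.2008
χ² = 29.7728 + 1.3264 + 3.5448 + 3.2619 + 29.2143 + 1.3016 + 3.4784 + 3.2008 = 75.101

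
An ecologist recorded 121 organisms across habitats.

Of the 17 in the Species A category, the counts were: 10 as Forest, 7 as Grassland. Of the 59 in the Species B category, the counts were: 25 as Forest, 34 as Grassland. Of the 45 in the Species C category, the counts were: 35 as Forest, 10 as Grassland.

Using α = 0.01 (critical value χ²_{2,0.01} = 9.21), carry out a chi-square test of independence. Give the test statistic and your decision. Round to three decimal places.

13.131; reject H₀

Row totals: 17, 59, 45. Column totals: 70, 51. Grand total N = 121.
Expected counts (row total × column total / N):
  Species A, Forest: 17×70/121 = 9.8347
  Species A, Grassland: 17×51/121 = 7.1653
  Species B, Forest: 59×70/121 = 34.1322
  Species B, Grassland: 59×51/121 = 24.8678
  Species C, Forest: 45×70/121 = 26.0331
  Species C, Grassland: 45×51/121 = 18.9669
Contributions (O − E)²/E:
  (10 − 9.8347)²/9.8347 = 0.0028
  (7 − 7.1653)²/7.1653 = 0.0038
  (25 − 34.1322)²/34.1322 = 2.4434
  (34 − 24.8678)²/24.8678 = 3.3536
  (35 − 26.0331)²/26.0331 = 3.0886
  (10 − 18.9669)²/18.9669 = 4.2392
χ² = 0.0028 + 0.0038 + 2.4434 + 3.3536 + 3.0886 + 4.2392 = 13.131
df = (3−1)(2−1) = 2. Since 13.131 > 9.21, reject the null hypothesis of independence at α = 0.01.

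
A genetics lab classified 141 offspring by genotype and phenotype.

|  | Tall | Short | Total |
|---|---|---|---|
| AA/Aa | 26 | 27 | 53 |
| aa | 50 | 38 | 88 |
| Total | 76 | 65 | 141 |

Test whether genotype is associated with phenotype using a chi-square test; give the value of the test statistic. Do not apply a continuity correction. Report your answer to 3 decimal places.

0.802

Grand total N = 141.
Expected counts (row total × column total / N):
  AA/Aa, Tall: 53×76/141 = 28.5674
  AA/Aa, Short: 53×65/141 = 24.4326
  aa, Tall: 88×76/141 = 47.4326
  aa, Short: 88×65/141 = 40.5674
Contributions (O − E)²/E:
  (26 − 28.5674)²/28.5674 = 0.2307
  (27 − 24.4326)²/24.4326 = 0.2698
  (50 − 47.4326)²/47.4326 = 0.1390
  (38 − 40.5674)²/40.5674 = 0.1625
χ² = 0.2307 + 0.2698 + 0.1390 + 0.1625 = 0.802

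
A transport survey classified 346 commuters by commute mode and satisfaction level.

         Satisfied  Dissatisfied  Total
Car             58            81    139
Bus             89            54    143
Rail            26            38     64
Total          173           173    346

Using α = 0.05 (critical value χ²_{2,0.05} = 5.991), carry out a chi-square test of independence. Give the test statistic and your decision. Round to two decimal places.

14.62; reject H₀

Grand total N = 346.
Expected counts (row total × column total / N):
  Car, Satisfied: 139×173/346 = 69.500
  Car, Dissatisfied: 139×173/346 = 69.500
  Bus, Satisfied: 143×173/346 = 71.500
  Bus, Dissatisfied: 143×173/346 = 71.500
  Rail, Satisfied: 64×173/346 = 32.000
  Rail, Dissatisfied: 64×173/346 = 32.000
Contributions (O − E)²/E:
  (58 − 69.500)²/69.500 = 1.9029
  (81 − 69.500)²/69.500 = 1.9029
  (89 − 71.500)²/71.500 = 4.2832
  (54 − 71.500)²/71.500 = 4.2832
  (26 − 32.000)²/32.000 = 1.1250
  (38 − 32.000)²/32.000 = 1.1250
χ² = 1.9029 + 1.9029 + 4.2832 + 4.2832 + 1.1250 + 1.1250 = 14.62
df = (3−1)(2−1) = 2. Since 14.62 > 5.991, reject the null hypothesis of independence at α = 0.05.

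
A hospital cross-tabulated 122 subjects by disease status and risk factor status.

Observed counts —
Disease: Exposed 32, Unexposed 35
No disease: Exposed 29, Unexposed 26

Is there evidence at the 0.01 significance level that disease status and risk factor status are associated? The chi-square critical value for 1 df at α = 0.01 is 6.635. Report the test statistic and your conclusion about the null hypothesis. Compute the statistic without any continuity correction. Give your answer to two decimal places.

Row totals: 67, 55. Column totals: 61, 61. Grand total N = 122.
Expected counts (row total × column total / N):
  Disease, Exposed: 67×61/122 = 33.500
  Disease, Unexposed: 67×61/122 = 33.500
  No disease, Exposed: 55×61/122 = 27.500
  No disease, Unexposed: 55×61/122 = 27.500
Contributions (O − E)²/E:
  (32 − 33.500)²/33.500 = 0.0672
  (35 − 33.500)²/33.500 = 0.0672
  (29 − 27.500)²/27.500 = 0.0818
  (26 − 27.500)²/27.500 = 0.0818
χ² = 0.0672 + 0.0672 + 0.0818 + 0.0818 = 0.30
df = (2−1)(2−1) = 1. Since 0.30 < 6.635, fail to reject the null hypothesis of independence at α = 0.01.

0.30; fail to reject H₀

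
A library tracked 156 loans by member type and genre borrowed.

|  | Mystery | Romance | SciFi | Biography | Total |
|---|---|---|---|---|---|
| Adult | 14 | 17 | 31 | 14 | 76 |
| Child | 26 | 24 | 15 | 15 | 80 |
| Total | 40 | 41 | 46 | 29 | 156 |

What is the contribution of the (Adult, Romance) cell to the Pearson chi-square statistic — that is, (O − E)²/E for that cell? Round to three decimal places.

0.443

Row total (Adult) = 76; column total (Romance) = 41; N = 156.
Expected count E = 76 × 41 / 156 = 19.9744.
Contribution = (O − E)²/E = (17 − 19.9744)² / 19.9744 = 0.443.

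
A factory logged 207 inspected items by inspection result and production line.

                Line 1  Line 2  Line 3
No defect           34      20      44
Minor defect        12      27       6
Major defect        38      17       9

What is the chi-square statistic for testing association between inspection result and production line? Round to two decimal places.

42.32

Row totals: 98, 45, 64. Column totals: 84, 64, 59. Grand total N = 207.
Expected counts (row total × column total / N):
  No defect, Line 1: 98×84/207 = 39.768
  No defect, Line 2: 98×64/207 = 30.300
  No defect, Line 3: 98×59/207 = 27.932
  Minor defect, Line 1: 45×84/207 = 18.261
  Minor defect, Line 2: 45×64/207 = 13.913
  Minor defect, Line 3: 45×59/207 = 12.826
  Major defect, Line 1: 64×84/207 = 25.971
  Major defect, Line 2: 64×64/207 = 19.787
  Major defect, Line 3: 64×59/207 = 18.242
Contributions (O − E)²/E:
  (34 − 39.768)²/39.768 = 0.8366
  (20 − 30.300)²/30.300 = 3.5013
  (44 − 27.932)²/27.932 = 9.2432
  (12 − 18.261)²/18.261 = 2.1467
  (27 − 13.913)²/13.913 = 12.3100
  (6 − 12.826)²/12.826 = 3.6328
  (38 − 25.971)²/25.971 = 5.5715
  (17 − 19.787)²/19.787 = 0.3925
  (9 − 18.242)²/18.242 = 4.6823
χ² = 0.8366 + 3.5013 + 9.2432 + 2.1467 + 12.3100 + 3.6328 + 5.5715 + 0.3925 + 4.6823 = 42.32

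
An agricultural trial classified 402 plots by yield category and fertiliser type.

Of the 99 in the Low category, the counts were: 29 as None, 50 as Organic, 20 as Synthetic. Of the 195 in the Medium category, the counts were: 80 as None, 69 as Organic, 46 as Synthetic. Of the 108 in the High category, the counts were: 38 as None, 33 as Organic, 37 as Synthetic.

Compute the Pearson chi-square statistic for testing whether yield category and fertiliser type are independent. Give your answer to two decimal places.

13.17

Row totals: 99, 195, 108. Column totals: 147, 152, 103. Grand total N = 402.
Expected counts (row total × column total / N):
  Low, None: 99×147/402 = 36.201
  Low, Organic: 99×152/402 = 37.433
  Low, Synthetic: 99×103/402 = 25.366
  Medium, None: 195×147/402 = 71.306
  Medium, Organic: 195×152/402 = 73.731
  Medium, Synthetic: 195×103/402 = 49.963
  High, None: 108×147/402 = 39.493
  High, Organic: 108×152/402 = 40.836
  High, Synthetic: 108×103/402 = 27.672
Contributions (O − E)²/E:
  (29 − 36.201)²/36.201 = 1.4324
  (50 − 37.433)²/37.433 = 4.2190
  (20 − 25.366)²/25.366 = 1.1351
  (80 − 71.306)²/71.306 = 1.0600
  (69 − 73.731)²/73.731 = 0.3036
  (46 − 49.963)²/49.963 = 0.3143
  (38 − 39.493)²/39.493 = 0.0564
  (33 − 40.836)²/40.836 = 1.5036
  (37 − 27.672)²/27.672 = 3.1444
χ² = 1.4324 + 4.2190 + 1.1351 + 1.0600 + 0.3036 + 0.3143 + 0.0564 + 1.5036 + 3.1444 = 13.17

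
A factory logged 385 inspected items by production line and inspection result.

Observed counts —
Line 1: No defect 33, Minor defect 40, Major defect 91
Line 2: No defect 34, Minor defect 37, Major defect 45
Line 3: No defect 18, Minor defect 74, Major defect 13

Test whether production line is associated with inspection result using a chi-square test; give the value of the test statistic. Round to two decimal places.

71.86

Row totals: 164, 116, 105. Column totals: 85, 151, 149. Grand total N = 385.
Expected counts (row total × column total / N):
  Line 1, No defect: 164×85/385 = 36.2078
  Line 1, Minor defect: 164×151/385 = 64.3221
  Line 1, Major defect: 164×149/385 = 63.4701
  Line 2, No defect: 116×85/385 = 25.6104
  Line 2, Minor defect: 116×151/385 = 45.4961
  Line 2, Major defect: 116×149/385 = 44.8935
  Line 3, No defect: 105×85/385 = 23.1818
  Line 3, Minor defect: 105×151/385 = 41.1818
  Line 3, Major defect: 105×149/385 = 40.6364
Contributions (O − E)²/E:
  (33 − 36.2078)²/36.2078 = 0.2842
  (40 − 64.3221)²/64.3221 = 9.1969
  (91 − 63.4701)²/63.4701 = 11.9410
  (34 − 25.6104)²/25.6104 = 2.7483
  (37 − 45.4961)²/45.4961 = 1.5866
  (45 − 44.8935)²/44.8935 = 0.0003
  (18 − 23.1818)²/23.1818 = 1.1583
  (74 − 41.1818)²/41.1818 = 26.1532
  (13 − 40.6364)²/40.6364 = 18.7952
χ² = 0.2842 + 9.1969 + 11.9410 + 2.7483 + 1.5866 + 0.0003 + 1.1583 + 26.1532 + 18.7952 = 71.86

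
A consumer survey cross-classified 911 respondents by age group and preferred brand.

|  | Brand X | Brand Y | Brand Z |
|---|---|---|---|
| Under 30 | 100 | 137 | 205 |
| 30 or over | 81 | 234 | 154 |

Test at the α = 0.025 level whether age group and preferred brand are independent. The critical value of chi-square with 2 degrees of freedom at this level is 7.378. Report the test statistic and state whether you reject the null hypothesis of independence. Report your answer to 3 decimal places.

33.830; reject H₀

Row totals: 442, 469. Column totals: 181, 371, 359. Grand total N = 911.
Expected counts (row total × column total / N):
  Under 30, Brand X: 442×181/911 = 87.8178
  Under 30, Brand Y: 442×371/911 = 180.0022
  Under 30, Brand Z: 442×359/911 = 174.1800
  30 or over, Brand X: 469×181/911 = 93.1822
  30 or over, Brand Y: 469×371/911 = 190.9978
  30 or over, Brand Z: 469×359/911 = 184.8200
Contributions (O − E)²/E:
  (100 − 87.8178)²/87.8178 = 1.6899
  (137 − 180.0022)²/180.0022 = 10.2731
  (205 − 174.1800)²/174.1800 = 5.4534
  (81 − 93.1822)²/93.1822 = 1.5926
  (234 − 190.9978)²/190.9978 = 9.6817
  (154 − 184.8200)²/184.8200 = 5.1394
χ² = 1.6899 + 10.2731 + 5.4534 + 1.5926 + 9.6817 + 5.1394 = 33.830
df = (2−1)(3−1) = 2. Since 33.830 > 7.378, reject the null hypothesis of independence at α = 0.025.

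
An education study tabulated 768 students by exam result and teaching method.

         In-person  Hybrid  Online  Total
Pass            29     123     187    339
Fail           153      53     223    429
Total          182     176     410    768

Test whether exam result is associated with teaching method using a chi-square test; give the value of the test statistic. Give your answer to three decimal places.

Grand total N = 768.
Expected counts (row total × column total / N):
  Pass, In-person: 339×182/768 = 80.3359
  Pass, Hybrid: 339×176/768 = 77.6875
  Pass, Online: 339×410/768 = 180.9766
  Fail, In-person: 429×182/768 = 101.6641
  Fail, Hybrid: 429×176/768 = 98.3125
  Fail, Online: 429×410/768 = 229.0234
Contributions (O − E)²/E:
  (29 − 80.3359)²/80.3359 = 32.8044
  (123 − 77.6875)²/77.6875 = 26.4293
  (187 − 180.9766)²/180.9766 = 0.2005
  (153 − 101.6641)²/101.6641 = 25.9224
  (53 − 98.3125)²/98.3125 = 20.8847
  (223 − 229.0234)²/229.0234 = 0.1584
χ² = 32.8044 + 26.4293 + 0.2005 + 25.9224 + 20.8847 + 0.1584 = 106.400

106.400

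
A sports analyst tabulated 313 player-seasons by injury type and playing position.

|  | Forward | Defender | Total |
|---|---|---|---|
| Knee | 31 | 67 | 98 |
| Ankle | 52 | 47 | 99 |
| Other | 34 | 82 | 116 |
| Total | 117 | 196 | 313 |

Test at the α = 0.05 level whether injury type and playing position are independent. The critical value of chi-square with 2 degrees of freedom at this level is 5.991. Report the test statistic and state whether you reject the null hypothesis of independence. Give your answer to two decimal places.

Grand total N = 313.
Expected counts (row total × column total / N):
  Knee, Forward: 98×117/313 = 36.6326
  Knee, Defender: 98×196/313 = 61.3674
  Ankle, Forward: 99×117/313 = 37.0064
  Ankle, Defender: 99×196/313 = 61.9936
  Other, Forward: 116×117/313 = 43.3610
  Other, Defender: 116×196/313 = 72.6390
Contributions (O − E)²/E:
  (31 − 36.6326)²/36.6326 = 0.8661
  (67 − 61.3674)²/61.3674 = 0.5170
  (52 − 37.0064)²/37.0064 = 6.0748
  (47 − 61.9936)²/61.9936 = 3.6263
  (34 − 43.3610)²/43.3610 = 2.0209
  (82 − 72.6390)²/72.6390 = 1.2064
χ² = 0.8661 + 0.5170 + 6.0748 + 3.6263 + 2.0209 + 1.2064 = 14.31
df = (3−1)(2−1) = 2. Since 14.31 > 5.991, reject the null hypothesis of independence at α = 0.05.

14.31; reject H₀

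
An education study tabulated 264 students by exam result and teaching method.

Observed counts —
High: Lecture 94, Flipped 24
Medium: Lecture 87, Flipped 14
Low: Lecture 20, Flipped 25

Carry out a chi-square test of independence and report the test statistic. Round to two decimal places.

31.24

Row totals: 118, 101, 45. Column totals: 201, 63. Grand total N = 264.
Expected counts (row total × column total / N):
  High, Lecture: 118×201/264 = 89.841
  High, Flipped: 118×63/264 = 28.159
  Medium, Lecture: 101×201/264 = 76.898
  Medium, Flipped: 101×63/264 = 24.102
  Low, Lecture: 45×201/264 = 34.261
  Low, Flipped: 45×63/264 = 10.739
Contributions (O − E)²/E:
  (94 − 89.841)²/89.841 = 0.1925
  (24 − 28.159)²/28.159 = 0.6143
  (87 − 76.898)²/76.898 = 1.3271
  (14 − 24.102)²/24.102 = 4.2341
  (20 − 34.261)²/34.261 = 5.9361
  (25 − 10.739)²/10.739 = 18.9381
χ² = 0.1925 + 0.6143 + 1.3271 + 4.2341 + 5.9361 + 18.9381 = 31.24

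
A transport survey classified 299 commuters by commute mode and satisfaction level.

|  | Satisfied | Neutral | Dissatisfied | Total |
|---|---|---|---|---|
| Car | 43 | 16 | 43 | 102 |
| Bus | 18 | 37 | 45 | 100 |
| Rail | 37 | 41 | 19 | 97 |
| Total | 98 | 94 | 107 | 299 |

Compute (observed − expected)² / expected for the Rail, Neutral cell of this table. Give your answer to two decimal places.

3.62

Row total (Rail) = 97; column total (Neutral) = 94; N = 299.
Expected count E = 97 × 94 / 299 = 30.495.
Contribution = (O − E)²/E = (41 − 30.495)² / 30.495 = 3.62.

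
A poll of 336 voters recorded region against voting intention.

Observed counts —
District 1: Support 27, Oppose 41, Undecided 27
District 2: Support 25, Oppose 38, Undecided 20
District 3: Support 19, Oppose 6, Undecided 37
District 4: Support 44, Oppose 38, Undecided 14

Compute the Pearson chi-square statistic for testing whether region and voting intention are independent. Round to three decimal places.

48.431

Row totals: 95, 83, 62, 96. Column totals: 115, 123, 98. Grand total N = 336.
Expected counts (row total × column total / N):
  District 1, Support: 95×115/336 = 32.51488
  District 1, Oppose: 95×123/336 = 34.77679
  District 1, Undecided: 95×98/336 = 27.70833
  District 2, Support: 83×115/336 = 28.40774
  District 2, Oppose: 83×123/336 = 30.38393
  District 2, Undecided: 83×98/336 = 24.20833
  District 3, Support: 62×115/336 = 21.22024
  District 3, Oppose: 62×123/336 = 22.69643
  District 3, Undecided: 62×98/336 = 18.08333
  District 4, Support: 96×115/336 = 32.85714
  District 4, Oppose: 96×123/336 = 35.14286
  District 4, Undecided: 96×98/336 = 28.00000
Contributions (O − E)²/E:
  (27 − 32.51488)²/32.51488 = 0.9354
  (41 − 34.77679)²/34.77679 = 1.1136
  (27 − 27.70833)²/27.70833 = 0.0181
  (25 − 28.40774)²/28.40774 = 0.4088
  (38 − 30.38393)²/30.38393 = 1.9091
  (20 − 24.20833)²/24.20833 = 0.7316
  (19 − 21.22024)²/21.22024 = 0.2323
  (6 − 22.69643)²/22.69643 = 12.2826
  (37 − 18.08333)²/18.08333 = 19.7884
  (44 − 32.85714)²/32.85714 = 3.7789
  (38 − 35.14286)²/35.14286 = 0.2323
  (14 − 28.00000)²/28.00000 = 7.0000
χ² = 0.9354 + 1.1136 + 0.0181 + 0.4088 + 1.9091 + 0.7316 + 0.2323 + 12.2826 + 19.7884 + 3.7789 + 0.2323 + 7.0000 = 48.431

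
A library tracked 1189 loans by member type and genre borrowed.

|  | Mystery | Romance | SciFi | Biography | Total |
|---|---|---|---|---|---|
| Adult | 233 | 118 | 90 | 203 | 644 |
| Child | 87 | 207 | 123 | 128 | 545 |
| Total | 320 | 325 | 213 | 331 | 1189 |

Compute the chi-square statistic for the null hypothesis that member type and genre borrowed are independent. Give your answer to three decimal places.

105.580

Grand total N = 1189.
Expected counts (row total × column total / N):
  Adult, Mystery: 644×320/1189 = 173.3221
  Adult, Romance: 644×325/1189 = 176.0303
  Adult, SciFi: 644×213/1189 = 115.3675
  Adult, Biography: 644×331/1189 = 179.2801
  Child, Mystery: 545×320/1189 = 146.6779
  Child, Romance: 545×325/1189 = 148.9697
  Child, SciFi: 545×213/1189 = 97.6325
  Child, Biography: 545×331/1189 = 151.7199
Contributions (O − E)²/E:
  (233 − 173.3221)²/173.3221 = 20.5482
  (118 − 176.0303)²/176.0303 = 19.1303
  (90 − 115.3675)²/115.3675 = 5.5779
  (203 − 179.2801)²/179.2801 = 3.1383
  (87 − 146.6779)²/146.6779 = 24.2808
  (207 − 148.9697)²/148.9697 = 22.6054
  (123 − 97.6325)²/97.6325 = 6.5911
  (128 − 151.7199)²/151.7199 = 3.7084
χ² = 20.5482 + 19.1303 + 5.5779 + 3.1383 + 24.2808 + 22.6054 + 6.5911 + 3.7084 = 105.580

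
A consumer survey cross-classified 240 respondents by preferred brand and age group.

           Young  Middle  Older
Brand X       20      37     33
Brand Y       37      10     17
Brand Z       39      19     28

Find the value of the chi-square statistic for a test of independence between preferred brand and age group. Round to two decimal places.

24.24

Row totals: 90, 64, 86. Column totals: 96, 66, 78. Grand total N = 240.
Expected counts (row total × column total / N):
  Brand X, Young: 90×96/240 = 36.000
  Brand X, Middle: 90×66/240 = 24.750
  Brand X, Older: 90×78/240 = 29.250
  Brand Y, Young: 64×96/240 = 25.600
  Brand Y, Middle: 64×66/240 = 17.600
  Brand Y, Older: 64×78/240 = 20.800
  Brand Z, Young: 86×96/240 = 34.400
  Brand Z, Middle: 86×66/240 = 23.650
  Brand Z, Older: 86×78/240 = 27.950
Contributions (O − E)²/E:
  (20 − 36.000)²/36.000 = 7.1111
  (37 − 24.750)²/24.750 = 6.0631
  (33 − 29.250)²/29.250 = 0.4808
  (37 − 25.600)²/25.600 = 5.0766
  (10 − 17.600)²/17.600 = 3.2818
  (17 − 20.800)²/20.800 = 0.6942
  (39 − 34.400)²/34.400 = 0.6151
  (19 − 23.650)²/23.650 = 0.9143
  (28 − 27.950)²/27.950 = 0.0001
χ² = 7.1111 + 6.0631 + 0.4808 + 5.0766 + 3.2818 + 0.6942 + 0.6151 + 0.9143 + 0.0001 = 24.24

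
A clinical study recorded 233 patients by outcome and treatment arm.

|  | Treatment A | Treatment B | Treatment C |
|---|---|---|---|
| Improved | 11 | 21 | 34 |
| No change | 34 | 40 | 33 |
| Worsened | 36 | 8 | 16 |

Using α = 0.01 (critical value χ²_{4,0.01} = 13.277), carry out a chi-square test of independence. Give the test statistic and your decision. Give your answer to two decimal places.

Row totals: 66, 107, 60. Column totals: 81, 69, 83. Grand total N = 233.
Expected counts (row total × column total / N):
  Improved, Treatment A: 66×81/233 = 22.944
  Improved, Treatment B: 66×69/233 = 19.545
  Improved, Treatment C: 66×83/233 = 23.511
  No change, Treatment A: 107×81/233 = 37.197
  No change, Treatment B: 107×69/233 = 31.687
  No change, Treatment C: 107×83/233 = 38.116
  Worsened, Treatment A: 60×81/233 = 20.858
  Worsened, Treatment B: 60×69/233 = 17.768
  Worsened, Treatment C: 60×83/233 = 21.373
Contributions (O − E)²/E:
  (11 − 22.944)²/22.944 = 6.2177
  (21 − 19.545)²/19.545 = 0.1083
  (34 − 23.511)²/23.511 = 4.6795
  (34 − 37.197)²/37.197 = 0.2748
  (40 − 31.687)²/31.687 = 2.1809
  (33 − 38.116)²/38.116 = 0.6867
  (36 − 20.858)²/20.858 = 10.9924
  (8 − 17.768)²/17.768 = 5.3700
  (16 − 21.373)²/21.373 = 1.3507
χ² = 6.2177 + 0.1083 + 4.6795 + 0.2748 + 2.1809 + 0.6867 + 10.9924 + 5.3700 + 1.3507 = 31.86
df = (3−1)(3−1) = 4. Since 31.86 > 13.277, reject the null hypothesis of independence at α = 0.01.

31.86; reject H₀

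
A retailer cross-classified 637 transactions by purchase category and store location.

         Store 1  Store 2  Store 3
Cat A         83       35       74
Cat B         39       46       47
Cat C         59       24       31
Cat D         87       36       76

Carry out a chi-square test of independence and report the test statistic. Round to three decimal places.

Row totals: 192, 132, 114, 199. Column totals: 268, 141, 228. Grand total N = 637.
Expected counts (row total × column total / N):
  Cat A, Store 1: 192×268/637 = 80.7786
  Cat A, Store 2: 192×141/637 = 42.4992
  Cat A, Store 3: 192×228/637 = 68.7221
  Cat B, Store 1: 132×268/637 = 55.5353
  Cat B, Store 2: 132×141/637 = 29.2182
  Cat B, Store 3: 132×228/637 = 47.2465
  Cat C, Store 1: 114×268/637 = 47.9623
  Cat C, Store 2: 114×141/637 = 25.2339
  Cat C, Store 3: 114×228/637 = 40.8038
  Cat D, Store 1: 199×268/637 = 83.7237
  Cat D, Store 2: 199×141/637 = 44.0487
  Cat D, Store 3: 199×228/637 = 71.2276
Contributions (O − E)²/E:
  (83 − 80.7786)²/80.7786 = 0.0611
  (35 − 42.4992)²/42.4992 = 1.3233
  (74 − 68.7221)²/68.7221 = 0.4053
  (39 − 55.5353)²/55.5353 = 4.9233
  (46 − 29.2182)²/29.2182 = 9.6388
  (47 − 47.2465)²/47.2465 = 0.0013
  (59 − 47.9623)²/47.9623 = 2.5401
  (24 − 25.2339)²/25.2339 = 0.0603
  (31 − 40.8038)²/40.8038 = 2.3555
  (87 − 83.7237)²/83.7237 = 0.1282
  (36 − 44.0487)²/44.0487 = 1.4707
  (76 − 71.2276)²/71.2276 = 0.3198
χ² = 0.0611 + 1.3233 + 0.4053 + 4.9233 + 9.6388 + 0.0013 + 2.5401 + 0.0603 + 2.3555 + 0.1282 + 1.4707 + 0.3198 = 23.228

23.228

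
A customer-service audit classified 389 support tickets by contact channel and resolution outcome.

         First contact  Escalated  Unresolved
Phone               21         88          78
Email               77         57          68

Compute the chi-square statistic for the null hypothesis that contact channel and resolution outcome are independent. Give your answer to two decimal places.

38.79

Row totals: 187, 202. Column totals: 98, 145, 146. Grand total N = 389.
Expected counts (row total × column total / N):
  Phone, First contact: 187×98/389 = 47.111
  Phone, Escalated: 187×145/389 = 69.704
  Phone, Unresolved: 187×146/389 = 70.185
  Email, First contact: 202×98/389 = 50.889
  Email, Escalated: 202×145/389 = 75.296
  Email, Unresolved: 202×146/389 = 75.815
Contributions (O − E)²/E:
  (21 − 47.111)²/47.111 = 14.4719
  (88 − 69.704)²/69.704 = 4.8024
  (78 − 70.185)²/70.185 = 0.8702
  (77 − 50.889)²/50.889 = 13.3975
  (57 − 75.296)²/75.296 = 4.4457
  (68 − 75.815)²/75.815 = 0.8056
χ² = 14.4719 + 4.8024 + 0.8702 + 13.3975 + 4.4457 + 0.8056 = 38.79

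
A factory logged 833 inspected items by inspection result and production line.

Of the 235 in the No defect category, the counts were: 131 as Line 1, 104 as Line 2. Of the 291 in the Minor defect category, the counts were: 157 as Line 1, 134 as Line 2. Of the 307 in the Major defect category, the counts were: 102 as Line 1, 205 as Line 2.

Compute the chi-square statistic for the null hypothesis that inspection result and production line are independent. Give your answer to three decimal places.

Row totals: 235, 291, 307. Column totals: 390, 443. Grand total N = 833.
Expected counts (row total × column total / N):
  No defect, Line 1: 235×390/833 = 110.0240
  No defect, Line 2: 235×443/833 = 124.9760
  Minor defect, Line 1: 291×390/833 = 136.2425
  Minor defect, Line 2: 291×443/833 = 154.7575
  Major defect, Line 1: 307×390/833 = 143.7335
  Major defect, Line 2: 307×443/833 = 163.2665
Contributions (O − E)²/E:
  (131 − 110.0240)²/110.0240 = 3.9991
  (104 − 124.9760)²/124.9760 = 3.5206
  (157 − 136.2425)²/136.2425 = 3.1626
  (134 − 154.7575)²/154.7575 = 2.7842
  (102 − 143.7335)²/143.7335 = 12.1175
  (205 − 163.2665)²/163.2665 = 10.6677
χ² = 3.9991 + 3.5206 + 3.1626 + 2.7842 + 12.1175 + 10.6677 = 36.252

36.252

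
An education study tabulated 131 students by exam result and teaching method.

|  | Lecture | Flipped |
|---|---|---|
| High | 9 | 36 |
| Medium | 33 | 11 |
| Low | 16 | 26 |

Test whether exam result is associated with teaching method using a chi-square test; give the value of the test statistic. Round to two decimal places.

28.23

Row totals: 45, 44, 42. Column totals: 58, 73. Grand total N = 131.
Expected counts (row total × column total / N):
  High, Lecture: 45×58/131 = 19.924
  High, Flipped: 45×73/131 = 25.076
  Medium, Lecture: 44×58/131 = 19.481
  Medium, Flipped: 44×73/131 = 24.519
  Low, Lecture: 42×58/131 = 18.595
  Low, Flipped: 42×73/131 = 23.405
Contributions (O − E)²/E:
  (9 − 19.924)²/19.924 = 5.9894
  (36 − 25.076)²/25.076 = 4.7589
  (33 − 19.481)²/19.481 = 9.3816
  (11 − 24.519)²/24.519 = 7.4539
  (16 − 18.595)²/18.595 = 0.3621
  (26 − 23.405)²/23.405 = 0.2877
χ² = 5.9894 + 4.7589 + 9.3816 + 7.4539 + 0.3621 + 0.2877 = 28.23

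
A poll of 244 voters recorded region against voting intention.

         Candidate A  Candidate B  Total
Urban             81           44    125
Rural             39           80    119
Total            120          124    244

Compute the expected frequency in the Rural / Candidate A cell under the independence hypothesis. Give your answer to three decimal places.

58.525

Row total (Rural) = 119; column total (Candidate A) = 120; grand total N = 244.
Expected count = (row total × column total) / N = 119 × 120 / 244 = 58.525.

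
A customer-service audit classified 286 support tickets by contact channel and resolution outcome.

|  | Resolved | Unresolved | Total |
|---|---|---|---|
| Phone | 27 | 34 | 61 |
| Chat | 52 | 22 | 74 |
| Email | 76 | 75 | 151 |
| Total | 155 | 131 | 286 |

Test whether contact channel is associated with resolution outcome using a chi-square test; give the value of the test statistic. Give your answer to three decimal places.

Grand total N = 286.
Expected counts (row total × column total / N):
  Phone, Resolved: 61×155/286 = 33.0594
  Phone, Unresolved: 61×131/286 = 27.9406
  Chat, Resolved: 74×155/286 = 40.1049
  Chat, Unresolved: 74×131/286 = 33.8951
  Email, Resolved: 151×155/286 = 81.8357
  Email, Unresolved: 151×131/286 = 69.1643
Contributions (O − E)²/E:
  (27 − 33.0594)²/33.0594 = 1.1106
  (34 − 27.9406)²/27.9406 = 1.3141
  (52 − 40.1049)²/40.1049 = 3.5281
  (22 − 33.8951)²/33.8951 = 4.1745
  (76 − 81.8357)²/81.8357 = 0.4161
  (75 − 69.1643)²/69.1643 = 0.4924
χ² = 1.1106 + 1.3141 + 3.5281 + 4.1745 + 0.4161 + 0.4924 = 11.036

11.036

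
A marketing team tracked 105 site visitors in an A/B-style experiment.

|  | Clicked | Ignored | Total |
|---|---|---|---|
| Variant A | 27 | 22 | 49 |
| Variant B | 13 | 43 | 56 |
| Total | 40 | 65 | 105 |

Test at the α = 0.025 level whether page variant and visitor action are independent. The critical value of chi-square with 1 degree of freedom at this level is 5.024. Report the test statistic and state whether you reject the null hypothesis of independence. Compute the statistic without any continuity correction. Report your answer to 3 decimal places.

11.268; reject H₀

Grand total N = 105.
Expected counts (row total × column total / N):
  Variant A, Clicked: 49×40/105 = 18.6667
  Variant A, Ignored: 49×65/105 = 30.3333
  Variant B, Clicked: 56×40/105 = 21.3333
  Variant B, Ignored: 56×65/105 = 34.6667
Contributions (O − E)²/E:
  (27 − 18.6667)²/18.6667 = 3.7202
  (22 − 30.3333)²/30.3333 = 2.2894
  (13 − 21.3333)²/21.3333 = 3.2552
  (43 − 34.6667)²/34.6667 = 2.0032
χ² = 3.7202 + 2.2894 + 3.2552 + 2.0032 = 11.268
df = (2−1)(2−1) = 1. Since 11.268 > 5.024, reject the null hypothesis of independence at α = 0.025.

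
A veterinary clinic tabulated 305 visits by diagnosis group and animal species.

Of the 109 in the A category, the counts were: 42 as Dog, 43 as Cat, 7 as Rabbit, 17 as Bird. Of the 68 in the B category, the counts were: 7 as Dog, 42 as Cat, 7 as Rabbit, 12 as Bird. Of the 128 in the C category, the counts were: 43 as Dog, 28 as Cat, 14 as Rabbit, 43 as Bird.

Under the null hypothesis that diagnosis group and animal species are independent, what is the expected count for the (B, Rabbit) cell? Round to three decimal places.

Row total (B) = 68; column total (Rabbit) = 28; grand total N = 305.
Expected count = (row total × column total) / N = 68 × 28 / 305 = 6.243.

6.243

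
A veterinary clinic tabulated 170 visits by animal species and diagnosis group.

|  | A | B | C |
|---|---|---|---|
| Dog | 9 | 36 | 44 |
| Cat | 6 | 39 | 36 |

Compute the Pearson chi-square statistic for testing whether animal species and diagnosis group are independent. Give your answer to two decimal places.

1.15

Row totals: 89, 81. Column totals: 15, 75, 80. Grand total N = 170.
Expected counts (row total × column total / N):
  Dog, A: 89×15/170 = 7.853
  Dog, B: 89×75/170 = 39.265
  Dog, C: 89×80/170 = 41.882
  Cat, A: 81×15/170 = 7.147
  Cat, B: 81×75/170 = 35.735
  Cat, C: 81×80/170 = 38.118
Contributions (O − E)²/E:
  (9 − 7.853)²/7.853 = 0.1675
  (36 − 39.265)²/39.265 = 0.2715
  (44 − 41.882)²/41.882 = 0.1071
  (6 − 7.147)²/7.147 = 0.1841
  (39 − 35.735)²/35.735 = 0.2983
  (36 − 38.118)²/38.118 = 0.1177
χ² = 0.1675 + 0.2715 + 0.1071 + 0.1841 + 0.2983 + 0.1177 = 1.15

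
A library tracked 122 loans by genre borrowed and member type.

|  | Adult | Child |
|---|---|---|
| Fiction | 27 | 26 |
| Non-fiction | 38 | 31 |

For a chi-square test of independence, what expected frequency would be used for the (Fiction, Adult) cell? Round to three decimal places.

Row total (Fiction) = 53; column total (Adult) = 65; grand total N = 122.
Expected count = (row total × column total) / N = 53 × 65 / 122 = 28.238.

28.238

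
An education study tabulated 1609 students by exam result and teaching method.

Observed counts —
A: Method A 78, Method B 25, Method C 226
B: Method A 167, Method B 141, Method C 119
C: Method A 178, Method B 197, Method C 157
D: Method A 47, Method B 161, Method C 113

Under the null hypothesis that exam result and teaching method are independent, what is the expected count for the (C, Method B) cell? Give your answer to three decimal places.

173.255

Row total (C) = 532; column total (Method B) = 524; grand total N = 1609.
Expected count = (row total × column total) / N = 532 × 524 / 1609 = 173.255.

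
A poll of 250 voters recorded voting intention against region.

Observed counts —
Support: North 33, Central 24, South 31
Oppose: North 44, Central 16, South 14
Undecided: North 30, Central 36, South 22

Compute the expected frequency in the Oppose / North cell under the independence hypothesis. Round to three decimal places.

Row total (Oppose) = 74; column total (North) = 107; grand total N = 250.
Expected count = (row total × column total) / N = 74 × 107 / 250 = 31.672.

31.672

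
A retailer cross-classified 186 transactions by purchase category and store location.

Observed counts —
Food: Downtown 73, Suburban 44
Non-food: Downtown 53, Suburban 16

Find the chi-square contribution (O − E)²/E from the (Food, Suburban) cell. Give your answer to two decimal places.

1.04

Row total (Food) = 117; column total (Suburban) = 60; N = 186.
Expected count E = 117 × 60 / 186 = 37.742.
Contribution = (O − E)²/E = (44 − 37.742)² / 37.742 = 1.04.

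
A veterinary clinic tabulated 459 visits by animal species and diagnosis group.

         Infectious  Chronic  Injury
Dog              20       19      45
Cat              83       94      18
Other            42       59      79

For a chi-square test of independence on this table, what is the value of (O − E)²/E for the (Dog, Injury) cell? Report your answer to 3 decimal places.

13.911

Row total (Dog) = 84; column total (Injury) = 142; N = 459.
Expected count E = 84 × 142 / 459 = 25.9869.
Contribution = (O − E)²/E = (45 − 25.9869)² / 25.9869 = 13.911.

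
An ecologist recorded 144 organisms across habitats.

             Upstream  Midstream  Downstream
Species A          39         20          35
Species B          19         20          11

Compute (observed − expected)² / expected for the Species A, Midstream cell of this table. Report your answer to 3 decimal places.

Row total (Species A) = 94; column total (Midstream) = 40; N = 144.
Expected count E = 94 × 40 / 144 = 26.1111.
Contribution = (O − E)²/E = (20 − 26.1111)² / 26.1111 = 1.430.

1.430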